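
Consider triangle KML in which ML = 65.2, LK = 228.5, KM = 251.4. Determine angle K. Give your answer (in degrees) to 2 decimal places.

∠K ≈ 14.63°

By the law of cosines, cos K = (LK² + KM² − ML²) / (2·LK·KM) ≈ 0.96756, so ∠K ≈ 14.63°.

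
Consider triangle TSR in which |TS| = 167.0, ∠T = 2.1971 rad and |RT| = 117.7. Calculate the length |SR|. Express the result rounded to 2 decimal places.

254.53

By the law of cosines, |SR|² = |RT|² + |TS|² − 2·|RT|·|TS|·cos T = 64785, so |SR| ≈ 254.53.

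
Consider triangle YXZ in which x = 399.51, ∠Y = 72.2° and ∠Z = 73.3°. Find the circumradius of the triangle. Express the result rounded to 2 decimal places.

The third angle is ∠X = 180° − ∠Z − ∠Y = 34.50°.
Law of sines: y = x·sin Y/sin X ≈ 671.58.
Law of sines: z = x·sin Z/sin X ≈ 675.59.
Circumradius = x/(2 sin X) ≈ 352.67.

352.67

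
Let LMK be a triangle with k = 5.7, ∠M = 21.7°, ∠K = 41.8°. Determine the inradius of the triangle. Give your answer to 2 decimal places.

The third angle is ∠L = 180° − ∠M − ∠K = 116.50°.
Law of sines: l = k·sin L/sin K ≈ 7.6532.
Law of sines: m = k·sin M/sin K ≈ 3.162.
Area = ½·k·l·sin M ≈ 8.0648.
Semiperimeter s = (7.6532+3.162+5.7)/2 = 8.2576.
Inradius = area/s = 8.0648/8.2576 ≈ 0.97665.

0.98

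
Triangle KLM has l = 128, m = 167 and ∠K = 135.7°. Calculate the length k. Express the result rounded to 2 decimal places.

By the law of cosines, k² = l² + m² − 2·l·m·cos K = 74870, so k ≈ 273.62.

273.62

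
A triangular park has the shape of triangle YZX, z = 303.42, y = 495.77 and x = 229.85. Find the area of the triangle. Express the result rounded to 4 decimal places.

Semiperimeter s = (495.77 + 303.42 + 229.85)/2 = 514.52.
Heron's formula: area = √(514.52·18.75·211.1·284.67) ≈ 24078.

area ≈ 24077.7962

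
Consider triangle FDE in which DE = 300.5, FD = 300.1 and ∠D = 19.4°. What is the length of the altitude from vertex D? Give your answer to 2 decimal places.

h_D ≈ 296.00

By the law of cosines, EF² = FD² + DE² − 2·FD·DE·cos D = 10241, so EF ≈ 101.2.
Area = ½·FD·DE·sin D ≈ 14977.
The altitude from D has length 2·area/EF ≈ 296.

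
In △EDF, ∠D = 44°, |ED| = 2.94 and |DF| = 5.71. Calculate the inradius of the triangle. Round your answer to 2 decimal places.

r ≈ 0.91

By the law of cosines, |FE|² = |ED|² + |DF|² − 2·|ED|·|DF|·cos D = 17.096, so |FE| ≈ 4.1347.
Area = ½·|ED|·|DF|·sin D ≈ 5.8308.
Semiperimeter s = (5.71+4.1347+2.94)/2 = 6.3924.
Inradius = area/s = 5.8308/6.3924 ≈ 0.91214.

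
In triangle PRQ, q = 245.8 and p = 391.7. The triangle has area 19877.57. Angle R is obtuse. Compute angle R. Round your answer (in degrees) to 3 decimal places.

From area = ½·q·p·sin R, we get sin R = 2·area/(q·p) ≈ 0.41291.
Taking the obtuse solution, ∠R ≈ 155.61°.

155.612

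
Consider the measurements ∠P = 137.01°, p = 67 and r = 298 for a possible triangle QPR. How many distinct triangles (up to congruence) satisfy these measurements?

r·sin P = 298·sin(137.01°) ≈ 203.2.
Since ∠P is not acute, a triangle exists only if p > r; here p ≤ r, so there is no triangle.

0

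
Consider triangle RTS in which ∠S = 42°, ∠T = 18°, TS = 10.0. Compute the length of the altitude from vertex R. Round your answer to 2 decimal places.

The third angle is ∠R = 180° − ∠T − ∠S = 120.00°.
Law of sines: SR = TS·sin T/sin R ≈ 3.5682.
Law of sines: RT = TS·sin S/sin R ≈ 7.7265.
Area = ½·TS·SR·sin S ≈ 11.938.
The altitude from R has length 2·area/TS ≈ 2.3876.

h_R ≈ 2.39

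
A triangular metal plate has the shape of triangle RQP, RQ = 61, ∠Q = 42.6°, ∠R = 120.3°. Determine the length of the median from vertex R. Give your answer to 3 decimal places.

The third angle is ∠P = 180° − ∠R − ∠Q = 17.10°.
Law of sines: QP = RQ·sin R/sin P ≈ 179.12.
Law of sines: PR = RQ·sin Q/sin P ≈ 140.42.
Median from R: ½√(2·PR² + 2·RQ² − QP²) ≈ 60.819.

m_R ≈ 60.819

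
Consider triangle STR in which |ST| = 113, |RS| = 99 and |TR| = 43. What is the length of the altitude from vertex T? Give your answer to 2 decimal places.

h_T ≈ 42.63

Semiperimeter s = (43 + 99 + 113)/2 = 127.5.
Heron's formula: area = √(127.5·84.5·28.5·14.5) ≈ 2110.
The altitude from T has length 2·area/|RS| ≈ 42.627.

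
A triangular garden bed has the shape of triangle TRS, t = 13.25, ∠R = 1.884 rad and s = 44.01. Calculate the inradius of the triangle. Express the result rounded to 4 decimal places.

5.1858

By the law of cosines, r² = s² + t² − 2·s·t·cos R = 2471.8, so r ≈ 49.717.
Area = ½·s·t·sin R ≈ 277.38.
Semiperimeter p = (13.25+49.717+44.01)/2 = 53.488.
Inradius = area/p = 277.38/53.488 ≈ 5.1858.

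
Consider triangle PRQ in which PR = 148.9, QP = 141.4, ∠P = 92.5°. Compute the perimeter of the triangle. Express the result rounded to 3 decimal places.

500.066

By the law of cosines, RQ² = QP² + PR² − 2·QP·PR·cos P = 44002, so RQ ≈ 209.77.
Semiperimeter s = (209.77+141.4+148.9)/2 = 250.03.
Perimeter = 209.77 + 141.4 + 148.9 = 500.07.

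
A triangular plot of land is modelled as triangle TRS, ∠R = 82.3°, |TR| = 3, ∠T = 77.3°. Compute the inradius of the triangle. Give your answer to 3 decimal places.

1.253

The third angle is ∠S = 180° − ∠T − ∠R = 20.40°.
Law of sines: |RS| = |TR|·sin T/sin S ≈ 8.396.
Law of sines: |ST| = |TR|·sin R/sin S ≈ 8.5289.
Area = ½·|TR|·|RS|·sin R ≈ 12.48.
Semiperimeter s = (8.396+8.5289+3)/2 = 9.9625.
Inradius = area/s = 12.48/9.9625 ≈ 1.2527.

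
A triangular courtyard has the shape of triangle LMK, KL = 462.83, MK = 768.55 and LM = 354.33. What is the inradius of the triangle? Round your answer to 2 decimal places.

r ≈ 66.61

Semiperimeter s = (768.55 + 462.83 + 354.33)/2 = 792.85.
Heron's formula: area = √(792.85·24.305·330.02·438.52) ≈ 52810.
Inradius = area/s = 52810/792.85 ≈ 66.607.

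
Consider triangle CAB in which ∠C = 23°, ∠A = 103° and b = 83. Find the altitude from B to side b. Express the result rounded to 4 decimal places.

The third angle is ∠B = 180° − ∠C − ∠A = 54.00°.
Law of sines: c = b·sin C/sin B ≈ 40.087.
Law of sines: a = b·sin A/sin B ≈ 99.964.
Area = ½·b·c·sin A ≈ 1621.
The altitude from B has length 2·area/b ≈ 39.059.

39.0591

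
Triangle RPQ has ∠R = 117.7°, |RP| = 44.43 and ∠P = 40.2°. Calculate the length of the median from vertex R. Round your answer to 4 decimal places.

The third angle is ∠Q = 180° − ∠R − ∠P = 22.10°.
Law of sines: |PQ| = |RP|·sin R/sin Q ≈ 104.56.
Law of sines: |QR| = |RP|·sin P/sin Q ≈ 76.225.
Median from R: ½√(2·|QR|² + 2·|RP|² − |PQ|²) ≈ 34.043.

m_R ≈ 34.0431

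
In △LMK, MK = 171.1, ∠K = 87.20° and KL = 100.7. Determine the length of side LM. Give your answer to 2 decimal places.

By the law of cosines, LM² = MK² + KL² − 2·MK·KL·cos K = 37732, so LM ≈ 194.25.

194.25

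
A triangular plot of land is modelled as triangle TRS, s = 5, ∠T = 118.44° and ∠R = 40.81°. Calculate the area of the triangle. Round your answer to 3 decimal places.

The third angle is ∠S = 180° − ∠T − ∠R = 20.75°.
Law of sines: t = s·sin T/sin S ≈ 12.41.
Law of sines: r = s·sin R/sin S ≈ 9.2234.
Area = ½·s·t·sin R ≈ 20.276.

area ≈ 20.276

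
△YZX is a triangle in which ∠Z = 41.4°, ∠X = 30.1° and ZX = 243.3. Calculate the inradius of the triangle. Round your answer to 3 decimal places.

The third angle is ∠Y = 180° − ∠Z − ∠X = 108.50°.
Law of sines: XY = ZX·sin Z/sin Y ≈ 169.66.
Law of sines: YZ = ZX·sin X/sin Y ≈ 128.67.
Area = ½·ZX·XY·sin X ≈ 10351.
Semiperimeter s = (243.3+169.66+128.67)/2 = 270.82.
Inradius = area/s = 10351/270.82 ≈ 38.222.

38.222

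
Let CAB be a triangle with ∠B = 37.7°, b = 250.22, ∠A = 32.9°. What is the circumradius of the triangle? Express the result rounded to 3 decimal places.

R ≈ 204.586

The third angle is ∠C = 180° − ∠A − ∠B = 109.40°.
Law of sines: c = b·sin C/sin B ≈ 385.94.
Law of sines: a = b·sin A/sin B ≈ 222.25.
Circumradius = b/(2 sin B) ≈ 204.59.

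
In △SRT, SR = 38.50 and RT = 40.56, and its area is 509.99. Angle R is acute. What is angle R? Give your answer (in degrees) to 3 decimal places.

∠R ≈ 40.782°

From area = ½·SR·RT·sin R, we get sin R = 2·area/(SR·RT) ≈ 0.65318.
Taking the acute solution, ∠R ≈ 40.78°.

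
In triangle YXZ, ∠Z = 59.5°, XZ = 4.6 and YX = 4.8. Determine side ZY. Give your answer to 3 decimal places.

Law of sines: sin Y = XZ·sin Z/YX ≈ 0.82573.
Since YX ≥ XZ, only the acute value applies: ∠Y ≈ 55.66°.
Then ∠X = 180° − ∠Z − ∠Y ≈ 64.84°.
Law of sines gives ZY = YX·sin X/sin Z ≈ 5.0422.

5.042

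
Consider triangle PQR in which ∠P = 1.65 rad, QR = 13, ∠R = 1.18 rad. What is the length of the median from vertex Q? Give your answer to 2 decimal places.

The third angle is ∠Q = π − ∠R − ∠P = 0.312 rad.
Law of sines: RP = QR·sin Q/sin P ≈ 3.998.
Law of sines: PQ = QR·sin R/sin P ≈ 12.058.
Median from Q: ½√(2·PQ² + 2·QR² − RP²) ≈ 12.377.

12.38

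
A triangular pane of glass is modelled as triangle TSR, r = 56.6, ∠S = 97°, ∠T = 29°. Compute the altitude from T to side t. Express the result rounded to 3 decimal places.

The third angle is ∠R = 180° − ∠T − ∠S = 54.00°.
Law of sines: t = r·sin T/sin R ≈ 33.918.
Law of sines: s = r·sin S/sin R ≈ 69.44.
Area = ½·r·t·sin S ≈ 952.72.
The altitude from T has length 2·area/t ≈ 56.178.

h_T ≈ 56.178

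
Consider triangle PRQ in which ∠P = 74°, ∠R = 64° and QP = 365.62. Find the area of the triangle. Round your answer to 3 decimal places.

The third angle is ∠Q = 180° − ∠P − ∠R = 42.00°.
Law of sines: RQ = QP·sin P/sin R ≈ 391.03.
Law of sines: PR = QP·sin Q/sin R ≈ 272.2.
Area = ½·QP·RQ·sin Q ≈ 47832.

47832.407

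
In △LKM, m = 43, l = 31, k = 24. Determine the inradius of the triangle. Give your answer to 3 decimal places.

r ≈ 7.423

Semiperimeter s = (31 + 24 + 43)/2 = 49.
Heron's formula: area = √(49·18·25·6) ≈ 363.73.
Inradius = area/s = 363.73/49 ≈ 7.4231.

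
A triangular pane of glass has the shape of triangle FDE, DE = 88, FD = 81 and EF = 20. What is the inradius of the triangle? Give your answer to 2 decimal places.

Semiperimeter s = (88 + 20 + 81)/2 = 94.5.
Heron's formula: area = √(94.5·6.5·74.5·13.5) ≈ 785.99.
Inradius = area/s = 785.99/94.5 ≈ 8.3174.

8.32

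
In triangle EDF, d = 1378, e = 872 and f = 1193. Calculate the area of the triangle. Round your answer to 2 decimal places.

515253.64

Semiperimeter s = (872 + 1378 + 1193)/2 = 1721.5.
Heron's formula: area = √(1721.5·849.5·343.5·528.5) ≈ 5.1525e+05.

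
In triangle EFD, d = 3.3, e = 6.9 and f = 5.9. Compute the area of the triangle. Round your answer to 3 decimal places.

Semiperimeter s = (6.9 + 5.9 + 3.3)/2 = 8.05.
Heron's formula: area = √(8.05·1.15·2.15·4.75) ≈ 9.7233.

area ≈ 9.723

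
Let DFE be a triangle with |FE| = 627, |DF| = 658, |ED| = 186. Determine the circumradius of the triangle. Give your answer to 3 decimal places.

By the law of cosines, cos D = (|ED|² + |DF|² − |FE|²) / (2·|ED|·|DF|) ≈ 0.30408, so ∠D ≈ 72.30°.
Circumradius = |FE|/(2 sin D) ≈ 329.08.

R ≈ 329.083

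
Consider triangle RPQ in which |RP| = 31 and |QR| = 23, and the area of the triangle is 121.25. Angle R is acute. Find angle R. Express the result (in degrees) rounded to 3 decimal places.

19.884

From area = ½·|QR|·|RP|·sin R, we get sin R = 2·area/(|QR|·|RP|) ≈ 0.34011.
Taking the acute solution, ∠R ≈ 19.88°.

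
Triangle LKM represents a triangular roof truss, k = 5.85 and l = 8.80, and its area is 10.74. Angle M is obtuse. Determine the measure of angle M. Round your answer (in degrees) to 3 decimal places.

From area = ½·l·k·sin M, we get sin M = 2·area/(l·k) ≈ 0.41725.
Taking the obtuse solution, ∠M ≈ 155.34°.

155.339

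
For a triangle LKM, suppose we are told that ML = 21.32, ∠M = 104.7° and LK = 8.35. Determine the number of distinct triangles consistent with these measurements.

ML·sin M = 21.32·sin(104.7°) ≈ 20.62.
Since ∠M is not acute, a triangle exists only if LK > ML; here LK ≤ ML, so there is no triangle.

0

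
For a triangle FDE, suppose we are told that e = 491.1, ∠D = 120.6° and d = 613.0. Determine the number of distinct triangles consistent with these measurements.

1

e·sin D = 491.1·sin(120.6°) ≈ 422.7.
Since ∠D is not acute, a triangle exists only if d > e; here d > e, so there is exactly one triangle.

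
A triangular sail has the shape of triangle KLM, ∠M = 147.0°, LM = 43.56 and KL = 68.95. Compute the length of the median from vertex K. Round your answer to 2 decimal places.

47.96

Law of sines: sin K = LM·sin M/KL ≈ 0.34408.
Since KL ≥ LM, only the acute value applies: ∠K ≈ 20.13°.
Then ∠L = 180° − ∠M − ∠K ≈ 12.87°.
Law of sines gives MK = KL·sin L/sin M ≈ 28.207.
Median from K: ½√(2·MK² + 2·KL² − LM²) ≈ 47.964.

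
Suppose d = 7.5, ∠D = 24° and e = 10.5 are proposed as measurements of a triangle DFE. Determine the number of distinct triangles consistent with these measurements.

2

e·sin D = 10.5·sin(24°) ≈ 4.271.
Since e sin D < d < e (4.271 < 7.5 < 10.5), two triangles exist.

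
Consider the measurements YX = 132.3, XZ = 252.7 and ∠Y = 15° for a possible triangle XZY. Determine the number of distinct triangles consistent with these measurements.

YX·sin Y = 132.3·sin(15°) ≈ 34.24.
Since XZ ≥ YX, exactly one triangle exists.

1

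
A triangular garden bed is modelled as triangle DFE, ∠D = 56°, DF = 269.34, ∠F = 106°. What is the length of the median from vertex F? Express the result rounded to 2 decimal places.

The third angle is ∠E = 180° − ∠D − ∠F = 18.00°.
Law of sines: FE = DF·sin D/sin E ≈ 722.59.
Law of sines: ED = DF·sin F/sin E ≈ 837.84.
Median from F: ½√(2·DF² + 2·FE² − ED²) ≈ 349.07.

m_F ≈ 349.07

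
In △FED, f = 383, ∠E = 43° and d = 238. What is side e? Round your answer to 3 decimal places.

By the law of cosines, e² = d² + f² − 2·d·f·cos E = 70001, so e ≈ 264.58.

264.578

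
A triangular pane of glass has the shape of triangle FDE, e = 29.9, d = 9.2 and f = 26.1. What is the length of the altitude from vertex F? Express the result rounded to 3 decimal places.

h_F ≈ 8.866

Semiperimeter s = (26.1 + 9.2 + 29.9)/2 = 32.6.
Heron's formula: area = √(32.6·6.5·23.4·2.7) ≈ 115.71.
The altitude from F has length 2·area/f ≈ 8.8663.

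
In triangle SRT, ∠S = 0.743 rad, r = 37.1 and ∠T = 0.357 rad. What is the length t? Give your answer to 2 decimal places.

The third angle is ∠R = π − ∠T − ∠S = 2.042 rad.
Law of sines: t = r·sin T/sin R ≈ 14.548.

14.55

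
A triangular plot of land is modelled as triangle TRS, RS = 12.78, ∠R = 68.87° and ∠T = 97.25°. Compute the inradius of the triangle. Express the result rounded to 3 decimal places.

r ≈ 1.321

The third angle is ∠S = 180° − ∠T − ∠R = 13.88°.
Law of sines: ST = RS·sin R/sin T ≈ 12.017.
Law of sines: TR = RS·sin S/sin T ≈ 3.0905.
Area = ½·RS·ST·sin S ≈ 18.42.
Semiperimeter s = (12.78+12.017+3.0905)/2 = 13.944.
Inradius = area/s = 18.42/13.944 ≈ 1.3211.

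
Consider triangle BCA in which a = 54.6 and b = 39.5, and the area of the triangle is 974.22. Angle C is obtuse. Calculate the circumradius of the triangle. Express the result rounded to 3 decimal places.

From area = ½·a·b·sin C, we get sin C = 2·area/(a·b) ≈ 0.90344.
Taking the obtuse solution, ∠C ≈ 115.39°.
Law of cosines then gives c ≈ 79.942.
Circumradius = c/(2 sin C) ≈ 44.243.

44.243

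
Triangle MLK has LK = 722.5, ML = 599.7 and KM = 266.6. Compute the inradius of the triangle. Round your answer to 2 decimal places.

Semiperimeter s = (722.5 + 266.6 + 599.7)/2 = 794.4.
Heron's formula: area = √(794.4·71.9·527.8·194.7) ≈ 76613.
Inradius = area/s = 76613/794.4 ≈ 96.441.

96.44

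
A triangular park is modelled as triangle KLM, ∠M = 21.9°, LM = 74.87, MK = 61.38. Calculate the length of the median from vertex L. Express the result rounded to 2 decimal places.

By the law of cosines, KL² = LM² + MK² − 2·LM·MK·cos M = 845.24, so KL ≈ 29.073.
Median from L: ½√(2·KL² + 2·LM² − MK²) ≈ 47.786.

m_L ≈ 47.79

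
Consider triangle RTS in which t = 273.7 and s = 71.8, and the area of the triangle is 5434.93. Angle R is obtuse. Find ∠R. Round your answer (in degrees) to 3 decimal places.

From area = ½·t·s·sin R, we get sin R = 2·area/(t·s) ≈ 0.55313.
Taking the obtuse solution, ∠R ≈ 146.42°.

∠R ≈ 146.418°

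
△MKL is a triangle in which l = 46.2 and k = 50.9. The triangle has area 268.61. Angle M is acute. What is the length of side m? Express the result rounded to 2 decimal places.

From area = ½·k·l·sin M, we get sin M = 2·area/(k·l) ≈ 0.22845.
Taking the acute solution, ∠M ≈ 13.21°.
Law of cosines then gives m ≈ 12.102.

12.10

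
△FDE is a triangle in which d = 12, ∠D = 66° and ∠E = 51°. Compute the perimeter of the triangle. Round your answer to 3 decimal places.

33.912

The third angle is ∠F = 180° − ∠D − ∠E = 63.00°.
Law of sines: f = d·sin F/sin D ≈ 11.704.
Law of sines: e = d·sin E/sin D ≈ 10.208.
Semiperimeter s = (11.704+12+10.208)/2 = 16.956.
Perimeter = 11.704 + 12 + 10.208 = 33.912.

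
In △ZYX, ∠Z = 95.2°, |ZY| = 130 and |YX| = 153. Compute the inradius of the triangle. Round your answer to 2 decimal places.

Law of sines: sin X = |ZY|·sin Z/|YX| ≈ 0.84618.
Since |YX| ≥ |ZY|, only the acute value applies: ∠X ≈ 57.80°.
Then ∠Y = 180° − ∠Z − ∠X ≈ 27.00°.
Law of sines gives |XZ| = |YX|·sin Y/sin Z ≈ 69.752.
Area = ½·|YX|·|ZY|·sin Y ≈ 4515.2.
Semiperimeter s = (153+69.752+130)/2 = 176.38.
Inradius = area/s = 4515.2/176.38 ≈ 25.6.

r ≈ 25.60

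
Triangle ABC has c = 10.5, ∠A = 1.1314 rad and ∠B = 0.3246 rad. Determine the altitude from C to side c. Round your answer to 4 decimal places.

The third angle is ∠C = π − ∠A − ∠B = 1.6856 rad.
Law of sines: a = c·sin A/sin C ≈ 9.5655.
Law of sines: b = c·sin B/sin C ≈ 3.3709.
Area = ½·c·a·sin B ≈ 16.016.
The altitude from C has length 2·area/c ≈ 3.0507.

h_C ≈ 3.0507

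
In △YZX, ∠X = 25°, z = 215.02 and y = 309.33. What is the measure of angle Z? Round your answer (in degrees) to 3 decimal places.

By the law of cosines, x² = y² + z² − 2·y·z·cos X = 21358, so x ≈ 146.14.
Law of cosines again: cos Z = (x² + y² − z²)/(2·x·y) ≈ 0.78318, so ∠Z ≈ 38.45°.

∠Z ≈ 38.448°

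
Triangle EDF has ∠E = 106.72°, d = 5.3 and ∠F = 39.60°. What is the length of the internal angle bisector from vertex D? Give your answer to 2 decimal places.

t_D ≈ 7.00

The third angle is ∠D = 180° − ∠F − ∠E = 33.68°.
Law of sines: e = d·sin E/sin D ≈ 9.1532.
Law of sines: f = d·sin F/sin D ≈ 6.092.
The bisector from D has length 2·f·e·cos(∠D/2)/(f+e) ≈ 7.0016.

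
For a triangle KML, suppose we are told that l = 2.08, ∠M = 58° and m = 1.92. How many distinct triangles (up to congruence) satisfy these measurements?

2

l·sin M = 2.08·sin(58°) ≈ 1.764.
Since l sin M < m < l (1.764 < 1.92 < 2.08), two triangles exist.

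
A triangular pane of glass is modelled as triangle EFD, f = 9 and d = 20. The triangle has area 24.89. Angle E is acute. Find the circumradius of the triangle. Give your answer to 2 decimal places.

From area = ½·f·d·sin E, we get sin E = 2·area/(f·d) ≈ 0.27656.
Taking the acute solution, ∠E ≈ 0.2802 rad.
Law of cosines then gives e ≈ 11.621.
Circumradius = e/(2 sin E) ≈ 21.01.

R ≈ 21.01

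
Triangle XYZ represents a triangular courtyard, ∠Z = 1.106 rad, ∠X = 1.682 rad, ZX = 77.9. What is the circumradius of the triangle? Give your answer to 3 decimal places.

The third angle is ∠Y = π − ∠Z − ∠X = 0.354 rad.
Law of sines: YZ = ZX·sin X/sin Y ≈ 223.58.
Law of sines: XY = ZX·sin Z/sin Y ≈ 201.1.
Circumradius = ZX/(2 sin Y) ≈ 112.48.

112.484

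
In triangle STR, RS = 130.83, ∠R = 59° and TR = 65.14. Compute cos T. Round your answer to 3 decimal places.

By the law of cosines, ST² = TR² + RS² − 2·TR·RS·cos R = 12581, so ST ≈ 112.17.
Law of cosines again: cos T = (ST² + TR² − RS²)/(2·ST·TR) ≈ -0.01999, so ∠T ≈ 91.15°.

-0.020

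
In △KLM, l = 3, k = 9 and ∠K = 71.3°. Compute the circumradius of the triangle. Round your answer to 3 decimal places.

Law of sines: sin L = l·sin K/k ≈ 0.31574.
Since k ≥ l, only the acute value applies: ∠L ≈ 18.41°.
Then ∠M = 180° − ∠K − ∠L ≈ 90.29°.
Law of sines gives m = k·sin M/sin K ≈ 9.5015.
Circumradius = k/(2 sin K) ≈ 4.7508.

4.751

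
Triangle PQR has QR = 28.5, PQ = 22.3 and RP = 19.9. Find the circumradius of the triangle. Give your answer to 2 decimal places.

14.31

By the law of cosines, cos P = (RP² + PQ² − QR²) / (2·RP·PQ) ≈ 0.09132, so ∠P ≈ 84.76°.
Circumradius = QR/(2 sin P) ≈ 14.31.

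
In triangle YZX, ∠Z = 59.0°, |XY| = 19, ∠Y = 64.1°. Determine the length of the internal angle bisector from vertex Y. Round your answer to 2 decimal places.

15.92

The third angle is ∠X = 180° − ∠Y − ∠Z = 56.90°.
Law of sines: |ZX| = |XY|·sin Y/sin Z ≈ 19.94.
Law of sines: |YZ| = |XY|·sin X/sin Z ≈ 18.569.
The bisector from Y has length 2·|XY|·|YZ|·cos(∠Y/2)/(|XY|+|YZ|) ≈ 15.919.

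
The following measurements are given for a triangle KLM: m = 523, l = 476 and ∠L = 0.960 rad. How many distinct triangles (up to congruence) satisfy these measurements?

2

m·sin L = 523·sin(0.960 rad) ≈ 428.4.
Since m sin L < l < m (428.4 < 476 < 523), two triangles exist.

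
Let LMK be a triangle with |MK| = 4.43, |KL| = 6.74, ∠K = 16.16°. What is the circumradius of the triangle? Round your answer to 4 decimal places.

By the law of cosines, |LM|² = |MK|² + |KL|² − 2·|MK|·|KL|·cos K = 7.6956, so |LM| ≈ 2.7741.
Area = ½·|MK|·|KL|·sin K ≈ 4.1551.
Circumradius = |LM|/(2 sin K) ≈ 4.9836.

R ≈ 4.9836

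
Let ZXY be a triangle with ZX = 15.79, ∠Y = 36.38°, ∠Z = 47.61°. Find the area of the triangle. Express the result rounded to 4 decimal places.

The third angle is ∠X = 180° − ∠Y − ∠Z = 96.01°.
Law of sines: XY = ZX·sin Z/sin Y ≈ 19.662.
Law of sines: YZ = ZX·sin X/sin Y ≈ 26.475.
Area = ½·ZX·XY·sin X ≈ 154.38.

area ≈ 154.3755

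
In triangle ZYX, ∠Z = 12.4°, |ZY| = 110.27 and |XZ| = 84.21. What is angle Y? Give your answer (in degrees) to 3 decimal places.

∠Y ≈ 32.832°

By the law of cosines, |YX|² = |XZ|² + |ZY|² − 2·|XZ|·|ZY|·cos Z = 1112.4, so |YX| ≈ 33.352.
Law of cosines again: cos Y = (|ZY|² + |YX|² − |XZ|²)/(2·|ZY|·|YX|) ≈ 0.84026, so ∠Y ≈ 32.83°.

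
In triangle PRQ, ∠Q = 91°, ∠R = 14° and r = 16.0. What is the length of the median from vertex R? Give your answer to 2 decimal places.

m_R ≈ 64.52

The third angle is ∠P = 180° − ∠R − ∠Q = 75.00°.
Law of sines: p = r·sin P/sin R ≈ 63.883.
Law of sines: q = r·sin Q/sin R ≈ 66.127.
Median from R: ½√(2·q² + 2·p² − r²) ≈ 64.521.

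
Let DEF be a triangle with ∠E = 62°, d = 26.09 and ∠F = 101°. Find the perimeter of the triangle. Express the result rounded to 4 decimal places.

perimeter ≈ 192.4767

The third angle is ∠D = 180° − ∠E − ∠F = 17.00°.
Law of sines: e = d·sin E/sin D ≈ 78.79.
Law of sines: f = d·sin F/sin D ≈ 87.596.
Semiperimeter s = (26.09+78.79+87.596)/2 = 96.238.
Perimeter = 26.09 + 78.79 + 87.596 = 192.48.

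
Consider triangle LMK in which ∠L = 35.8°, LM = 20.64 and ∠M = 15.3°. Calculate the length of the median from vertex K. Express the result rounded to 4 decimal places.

6.1907

The third angle is ∠K = 180° − ∠L − ∠M = 128.90°.
Law of sines: MK = LM·sin L/sin K ≈ 15.514.
Law of sines: KL = LM·sin M/sin K ≈ 6.9982.
Median from K: ½√(2·MK² + 2·KL² − LM²) ≈ 6.1907.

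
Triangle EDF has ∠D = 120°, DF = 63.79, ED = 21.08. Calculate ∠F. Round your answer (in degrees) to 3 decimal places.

By the law of cosines, FE² = ED² + DF² − 2·ED·DF·cos D = 5858.2, so FE ≈ 76.539.
Law of cosines again: cos F = (DF² + FE² − ED²)/(2·DF·FE) ≈ 0.97114, so ∠F ≈ 13.80°.

13.799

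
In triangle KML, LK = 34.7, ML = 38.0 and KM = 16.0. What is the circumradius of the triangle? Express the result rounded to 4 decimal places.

19.0020

By the law of cosines, cos K = (LK² + KM² − ML²) / (2·LK·KM) ≈ 0.01449, so ∠K ≈ 89.17°.
Circumradius = ML/(2 sin K) ≈ 19.002.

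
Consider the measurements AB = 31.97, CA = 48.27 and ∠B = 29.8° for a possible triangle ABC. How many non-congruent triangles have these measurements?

AB·sin B = 31.97·sin(29.8°) ≈ 15.89.
Since CA ≥ AB, exactly one triangle exists.

1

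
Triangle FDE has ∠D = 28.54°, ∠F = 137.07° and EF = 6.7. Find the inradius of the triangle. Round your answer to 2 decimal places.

The third angle is ∠E = 180° − ∠F − ∠D = 14.39°.
Law of sines: DE = EF·sin F/sin D ≈ 9.5514.
Law of sines: FD = EF·sin E/sin D ≈ 3.4851.
Area = ½·EF·DE·sin E ≈ 7.952.
Semiperimeter s = (9.5514+6.7+3.4851)/2 = 9.8683.
Inradius = area/s = 7.952/9.8683 ≈ 0.80581.

0.81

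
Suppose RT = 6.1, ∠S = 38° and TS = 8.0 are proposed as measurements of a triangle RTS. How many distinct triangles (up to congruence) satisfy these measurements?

2

TS·sin S = 8.0·sin(38°) ≈ 4.925.
Since TS sin S < RT < TS (4.925 < 6.1 < 8.0), two triangles exist.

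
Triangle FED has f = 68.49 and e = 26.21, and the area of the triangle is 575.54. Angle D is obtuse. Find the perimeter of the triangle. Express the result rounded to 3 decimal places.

From area = ½·f·e·sin D, we get sin D = 2·area/(f·e) ≈ 0.64123.
Taking the obtuse solution, ∠D ≈ 140.12°.
Law of cosines then gives d ≈ 90.182.
Perimeter = 68.49 + 26.21 + 90.182 = 184.88.

184.882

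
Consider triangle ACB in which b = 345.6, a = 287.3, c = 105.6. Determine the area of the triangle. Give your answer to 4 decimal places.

Semiperimeter s = (287.3 + 105.6 + 345.6)/2 = 369.25.
Heron's formula: area = √(369.25·81.95·263.65·23.65) ≈ 13736.

area ≈ 13736.1236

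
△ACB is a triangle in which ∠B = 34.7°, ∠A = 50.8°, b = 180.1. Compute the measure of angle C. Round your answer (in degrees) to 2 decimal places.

94.50

The third angle is ∠C = 180° − ∠B − ∠A = 94.50°.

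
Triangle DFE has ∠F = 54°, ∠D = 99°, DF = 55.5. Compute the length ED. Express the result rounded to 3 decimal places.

98.902

The third angle is ∠E = 180° − ∠D − ∠F = 27.00°.
Law of sines: ED = DF·sin F/sin E ≈ 98.902.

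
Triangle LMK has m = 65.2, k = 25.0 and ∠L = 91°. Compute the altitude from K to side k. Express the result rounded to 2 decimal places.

By the law of cosines, l² = m² + k² − 2·m·k·cos L = 4932.9, so l ≈ 70.235.
Area = ½·m·k·sin L ≈ 814.88.
The altitude from K has length 2·area/k ≈ 65.19.

h_K ≈ 65.19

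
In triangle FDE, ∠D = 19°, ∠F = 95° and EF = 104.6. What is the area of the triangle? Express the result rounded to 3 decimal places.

area ≈ 15292.055

The third angle is ∠E = 180° − ∠F − ∠D = 66.00°.
Law of sines: DE = EF·sin F/sin D ≈ 320.06.
Law of sines: FD = EF·sin E/sin D ≈ 293.51.
Area = ½·EF·DE·sin E ≈ 15292.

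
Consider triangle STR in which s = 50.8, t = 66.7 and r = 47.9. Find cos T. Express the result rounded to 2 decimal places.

0.09

By the law of cosines, cos T = (r² + s² − t²) / (2·r·s) ≈ 0.08757, so ∠T ≈ 84.98°.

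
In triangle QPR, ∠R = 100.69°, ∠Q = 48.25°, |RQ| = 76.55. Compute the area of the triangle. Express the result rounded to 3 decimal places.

4163.265

The third angle is ∠P = 180° − ∠R − ∠Q = 31.06°.
Law of sines: |PR| = |RQ|·sin Q/sin P ≈ 110.69.
Law of sines: |QP| = |RQ|·sin R/sin P ≈ 145.8.
Area = ½·|RQ|·|PR|·sin R ≈ 4163.3.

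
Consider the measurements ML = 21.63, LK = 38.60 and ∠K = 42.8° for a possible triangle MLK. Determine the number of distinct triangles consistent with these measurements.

0

LK·sin K = 38.60·sin(42.8°) ≈ 26.23.
Since ML = 21.63 < 26.23 = LK sin K, no triangle exists.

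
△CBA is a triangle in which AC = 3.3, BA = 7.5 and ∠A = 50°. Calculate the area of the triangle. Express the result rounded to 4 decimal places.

Area = ½·BA·AC·sin A ≈ 9.4798.

9.4798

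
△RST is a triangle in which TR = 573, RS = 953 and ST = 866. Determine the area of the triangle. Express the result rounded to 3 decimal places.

Semiperimeter s = (866 + 573 + 953)/2 = 1196.
Heron's formula: area = √(1196·330·623·243) ≈ 2.4444e+05.

area ≈ 244438.562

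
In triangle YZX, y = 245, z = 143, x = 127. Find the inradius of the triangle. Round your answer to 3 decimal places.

26.932

Semiperimeter s = (245 + 143 + 127)/2 = 257.5.
Heron's formula: area = √(257.5·12.5·114.5·130.5) ≈ 6935.1.
Inradius = area/s = 6935.1/257.5 ≈ 26.932.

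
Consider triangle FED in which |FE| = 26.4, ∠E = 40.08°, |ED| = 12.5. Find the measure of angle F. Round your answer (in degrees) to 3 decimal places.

25.550

By the law of cosines, |DF|² = |FE|² + |ED|² − 2·|FE|·|ED|·cos E = 348.21, so |DF| ≈ 18.66.
Law of cosines again: cos F = (|DF|² + |FE|² − |ED|²)/(2·|DF|·|FE|) ≈ 0.90221, so ∠F ≈ 25.55°.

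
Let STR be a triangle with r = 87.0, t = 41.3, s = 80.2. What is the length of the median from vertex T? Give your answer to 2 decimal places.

Median from T: ½√(2·r² + 2·s² − t²) ≈ 81.081.

81.08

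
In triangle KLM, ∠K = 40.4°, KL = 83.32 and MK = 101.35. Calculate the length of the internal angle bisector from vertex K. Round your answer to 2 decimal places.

By the law of cosines, LM² = MK² + KL² − 2·MK·KL·cos K = 4352.5, so LM ≈ 65.973.
The bisector from K has length 2·MK·KL·cos(∠K/2)/(MK+KL) ≈ 85.83.

t_K ≈ 85.83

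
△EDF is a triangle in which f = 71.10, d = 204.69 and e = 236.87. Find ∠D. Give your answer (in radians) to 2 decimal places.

By the law of cosines, cos D = (f² + e² − d²) / (2·f·e) ≈ 0.57194, so ∠D ≈ 0.9619 rad.

0.96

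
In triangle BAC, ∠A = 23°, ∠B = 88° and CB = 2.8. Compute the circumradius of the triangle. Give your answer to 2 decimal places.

R ≈ 3.58

The third angle is ∠C = 180° − ∠B − ∠A = 69.00°.
Law of sines: AC = CB·sin B/sin A ≈ 7.1617.
Law of sines: BA = CB·sin C/sin A ≈ 6.6901.
Circumradius = CB/(2 sin A) ≈ 3.583.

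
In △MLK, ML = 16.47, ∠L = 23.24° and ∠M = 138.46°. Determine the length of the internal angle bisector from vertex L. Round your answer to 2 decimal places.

21.90

The third angle is ∠K = 180° − ∠M − ∠L = 18.30°.
Law of sines: LK = ML·sin M/sin K ≈ 34.784.
Law of sines: KM = ML·sin L/sin K ≈ 20.697.
The bisector from L has length 2·ML·LK·cos(∠L/2)/(ML+LK) ≈ 21.897.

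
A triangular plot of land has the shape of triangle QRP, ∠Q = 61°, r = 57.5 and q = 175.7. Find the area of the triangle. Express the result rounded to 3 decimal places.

4934.150

Law of sines: sin R = r·sin Q/q ≈ 0.28623.
Since q ≥ r, only the acute value applies: ∠R ≈ 16.63°.
Then ∠P = 180° − ∠Q − ∠R ≈ 102.37°.
Law of sines gives p = q·sin P/sin Q ≈ 196.23.
Area = ½·q·r·sin P ≈ 4934.2.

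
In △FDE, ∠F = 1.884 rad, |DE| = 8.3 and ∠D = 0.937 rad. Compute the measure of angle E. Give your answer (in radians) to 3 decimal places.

0.321

The third angle is ∠E = π − ∠F − ∠D = 0.321 rad.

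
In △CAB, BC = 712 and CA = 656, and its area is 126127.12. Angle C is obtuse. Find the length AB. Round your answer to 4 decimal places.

1312.8103

From area = ½·BC·CA·sin C, we get sin C = 2·area/(BC·CA) ≈ 0.54008.
Taking the obtuse solution, ∠C ≈ 2.571 rad.
Law of cosines then gives AB ≈ 1312.8.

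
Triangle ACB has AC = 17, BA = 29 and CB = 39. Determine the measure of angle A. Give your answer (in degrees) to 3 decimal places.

By the law of cosines, cos A = (BA² + AC² − CB²) / (2·BA·AC) ≈ -0.39655, so ∠A ≈ 113.36°.

∠A ≈ 113.363°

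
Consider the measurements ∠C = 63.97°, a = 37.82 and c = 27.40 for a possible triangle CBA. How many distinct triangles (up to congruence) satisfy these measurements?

a·sin C = 37.82·sin(63.97°) ≈ 33.98.
Since c = 27.40 < 33.98 = a sin C, no triangle exists.

0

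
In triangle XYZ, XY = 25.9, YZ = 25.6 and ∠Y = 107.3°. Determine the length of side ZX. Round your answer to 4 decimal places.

By the law of cosines, ZX² = XY² + YZ² − 2·XY·YZ·cos Y = 1720.5, so ZX ≈ 41.479.

41.4791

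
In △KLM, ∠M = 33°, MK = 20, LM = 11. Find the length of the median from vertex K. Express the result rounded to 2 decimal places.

By the law of cosines, KL² = LM² + MK² − 2·LM·MK·cos M = 151.98, so KL ≈ 12.328.
Median from K: ½√(2·MK² + 2·KL² − LM²) ≈ 15.676.

15.68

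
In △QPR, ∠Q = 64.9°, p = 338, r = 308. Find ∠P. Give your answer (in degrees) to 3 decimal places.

By the law of cosines, q² = p² + r² − 2·p·r·cos Q = 1.2079e+05, so q ≈ 347.54.
Law of cosines again: cos P = (r² + q² − p²)/(2·r·q) ≈ 0.47367, so ∠P ≈ 61.73°.

∠P ≈ 61.727°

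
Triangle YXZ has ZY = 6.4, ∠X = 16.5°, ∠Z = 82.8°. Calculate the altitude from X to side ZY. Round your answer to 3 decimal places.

22.062

The third angle is ∠Y = 180° − ∠X − ∠Z = 80.70°.
Law of sines: XZ = ZY·sin Y/sin X ≈ 22.238.
Law of sines: YX = ZY·sin Z/sin X ≈ 22.356.
Area = ½·ZY·XZ·sin Z ≈ 70.6.
The altitude from X has length 2·area/ZY ≈ 22.062.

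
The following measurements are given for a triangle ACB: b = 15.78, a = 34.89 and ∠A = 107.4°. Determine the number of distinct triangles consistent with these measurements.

b·sin A = 15.78·sin(107.4°) ≈ 15.06.
Since ∠A is not acute, a triangle exists only if a > b; here a > b, so there is exactly one triangle.

1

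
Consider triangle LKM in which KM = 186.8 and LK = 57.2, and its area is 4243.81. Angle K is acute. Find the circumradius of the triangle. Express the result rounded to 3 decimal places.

From area = ½·LK·KM·sin K, we get sin K = 2·area/(LK·KM) ≈ 0.79435.
Taking the acute solution, ∠K ≈ 52.59°.
Law of cosines then gives ML ≈ 158.7.
Circumradius = ML/(2 sin K) ≈ 99.891.

R ≈ 99.891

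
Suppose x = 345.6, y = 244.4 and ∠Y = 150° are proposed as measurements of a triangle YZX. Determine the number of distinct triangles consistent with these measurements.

0

x·sin Y = 345.6·sin(150°) ≈ 172.8.
Since ∠Y is not acute, a triangle exists only if y > x; here y ≤ x, so there is no triangle.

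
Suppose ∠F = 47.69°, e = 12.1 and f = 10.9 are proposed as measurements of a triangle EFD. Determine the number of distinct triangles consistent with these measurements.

2

e·sin F = 12.1·sin(47.69°) ≈ 8.948.
Since e sin F < f < e (8.948 < 10.9 < 12.1), two triangles exist.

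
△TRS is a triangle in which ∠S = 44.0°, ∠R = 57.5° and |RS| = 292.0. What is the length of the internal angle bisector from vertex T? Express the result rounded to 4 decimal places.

t_T ≈ 175.7970

The third angle is ∠T = 180° − ∠R − ∠S = 78.50°.
Law of sines: |ST| = |RS|·sin R/sin T ≈ 251.32.
Law of sines: |TR| = |RS|·sin S/sin T ≈ 207.
The bisector from T has length 2·|ST|·|TR|·cos(∠T/2)/(|ST|+|TR|) ≈ 175.8.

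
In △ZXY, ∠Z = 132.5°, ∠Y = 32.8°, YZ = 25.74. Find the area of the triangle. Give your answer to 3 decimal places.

area ≈ 521.391

The third angle is ∠X = 180° − ∠Y − ∠Z = 14.70°.
Law of sines: XY = YZ·sin Z/sin X ≈ 74.786.
Law of sines: ZX = YZ·sin Y/sin X ≈ 54.948.
Area = ½·YZ·XY·sin Y ≈ 521.39.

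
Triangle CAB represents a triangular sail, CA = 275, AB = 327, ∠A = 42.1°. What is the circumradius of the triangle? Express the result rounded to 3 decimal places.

By the law of cosines, BC² = CA² + AB² − 2·CA·AB·cos A = 49110, so BC ≈ 221.61.
Area = ½·CA·AB·sin A ≈ 30144.
Circumradius = BC/(2 sin A) ≈ 165.27.

165.273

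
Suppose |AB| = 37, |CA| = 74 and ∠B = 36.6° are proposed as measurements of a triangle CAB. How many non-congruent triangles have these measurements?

1

|AB|·sin B = 37·sin(36.6°) ≈ 22.06.
Since |CA| ≥ |AB|, exactly one triangle exists.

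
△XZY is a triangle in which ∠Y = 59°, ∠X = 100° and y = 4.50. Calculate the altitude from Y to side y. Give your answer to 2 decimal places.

h_Y ≈ 1.85

The third angle is ∠Z = 180° − ∠Y − ∠X = 21.00°.
Law of sines: x = y·sin X/sin Y ≈ 5.1701.
Law of sines: z = y·sin Z/sin Y ≈ 1.8814.
Area = ½·y·x·sin Z ≈ 4.1688.
The altitude from Y has length 2·area/y ≈ 1.8528.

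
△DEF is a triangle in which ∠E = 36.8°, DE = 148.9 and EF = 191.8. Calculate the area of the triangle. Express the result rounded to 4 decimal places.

area ≈ 8553.7635

Area = ½·DE·EF·sin E ≈ 8553.8.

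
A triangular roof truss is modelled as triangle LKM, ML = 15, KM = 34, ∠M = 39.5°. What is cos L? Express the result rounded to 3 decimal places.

cos L ≈ -0.461

By the law of cosines, LK² = KM² + ML² − 2·KM·ML·cos M = 593.94, so LK ≈ 24.371.
Law of cosines again: cos L = (ML² + LK² − KM²)/(2·ML·LK) ≈ -0.46101, so ∠L ≈ 117.45°.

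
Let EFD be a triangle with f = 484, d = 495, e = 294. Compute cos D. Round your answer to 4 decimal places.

By the law of cosines, cos D = (e² + f² − d²) / (2·e·f) ≈ 0.26588, so ∠D ≈ 74.58°.

cos D ≈ 0.2659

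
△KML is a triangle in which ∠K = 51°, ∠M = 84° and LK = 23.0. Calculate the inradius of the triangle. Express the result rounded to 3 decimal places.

The third angle is ∠L = 180° − ∠K − ∠M = 45.00°.
Law of sines: ML = LK·sin K/sin M ≈ 17.973.
Law of sines: KM = LK·sin L/sin M ≈ 16.353.
Area = ½·LK·ML·sin L ≈ 146.15.
Semiperimeter s = (17.973+23+16.353)/2 = 28.663.
Inradius = area/s = 146.15/28.663 ≈ 5.0989.

5.099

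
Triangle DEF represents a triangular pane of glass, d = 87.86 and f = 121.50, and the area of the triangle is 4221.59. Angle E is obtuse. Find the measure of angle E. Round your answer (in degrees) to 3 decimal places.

∠E ≈ 127.727°

From area = ½·f·d·sin E, we get sin E = 2·area/(f·d) ≈ 0.79093.
Taking the obtuse solution, ∠E ≈ 127.73°.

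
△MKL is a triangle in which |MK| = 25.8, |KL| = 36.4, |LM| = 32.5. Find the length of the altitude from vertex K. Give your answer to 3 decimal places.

Semiperimeter s = (36.4 + 32.5 + 25.8)/2 = 47.35.
Heron's formula: area = √(47.35·10.95·14.85·21.55) ≈ 407.34.
The altitude from K has length 2·area/|LM| ≈ 25.067.

25.067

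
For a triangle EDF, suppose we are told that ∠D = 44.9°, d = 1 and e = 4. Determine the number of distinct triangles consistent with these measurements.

e·sin D = 4·sin(44.9°) ≈ 2.823.
Since d = 1 < 2.823 = e sin D, no triangle exists.

0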